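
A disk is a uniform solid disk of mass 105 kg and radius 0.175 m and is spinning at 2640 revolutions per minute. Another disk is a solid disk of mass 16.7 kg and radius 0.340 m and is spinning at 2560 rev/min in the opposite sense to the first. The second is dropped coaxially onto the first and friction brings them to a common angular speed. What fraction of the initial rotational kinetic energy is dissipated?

The coupling torques are internal; angular momentum about the shared axis is conserved.
Moments of inertia: I_A = ½(105)(0.175)² = 1.608 kg·m²; I_B = ½(16.7)(0.340)² = 0.9653 kg·m².
Taking A's sense as positive: L = (1.608)(2640) − (0.9653)(2560) = 1774 kg·m²·rpm.
Combined I = 1.608 + 0.9653 = 2.573 kg·m².
ω_f = L / I = 1774 / 2.573 = 689.3 rpm.
KE_i = ½ΣIω² = 96130 J; KE_f = ½(2.573)(72.18)² = 6703 J.
Fraction dissipated = (KE_i − KE_f)/KE_i = 0.9303.

fraction ≈ 0.930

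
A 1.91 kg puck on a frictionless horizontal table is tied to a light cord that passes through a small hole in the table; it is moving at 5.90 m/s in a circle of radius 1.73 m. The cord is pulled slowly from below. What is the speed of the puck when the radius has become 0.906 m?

The only horizontal force on the mass is along the cord (radial), so it exerts no torque about the hole and angular momentum m v r is conserved.
v₂ = v₁ r₁ / r₂ = (5.90)(1.73) / (0.906) = 11.27 m/s.

v₂ ≈ 11.3 m/s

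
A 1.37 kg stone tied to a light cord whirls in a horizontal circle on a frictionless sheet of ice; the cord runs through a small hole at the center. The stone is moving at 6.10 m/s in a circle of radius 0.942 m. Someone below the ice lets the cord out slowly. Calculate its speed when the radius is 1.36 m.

v₂ ≈ 4.23 m/s

The only horizontal force on the mass is along the cord (radial), so it exerts no torque about the hole and angular momentum m v r is conserved.
v₂ = v₁ r₁ / r₂ = (6.10)(0.942) / (1.36) = 4.225 m/s.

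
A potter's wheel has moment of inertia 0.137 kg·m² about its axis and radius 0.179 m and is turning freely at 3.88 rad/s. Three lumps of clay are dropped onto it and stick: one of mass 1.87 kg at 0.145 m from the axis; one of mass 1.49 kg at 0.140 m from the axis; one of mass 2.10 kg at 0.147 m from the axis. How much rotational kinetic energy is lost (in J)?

energy lost ≈ 0.468 J

The added mass arrives with no angular momentum about the axis, and any external torque about the axis is negligible, so the system's angular momentum is conserved.
Added inertia Σmr² = (1.87)(0.145)² + (1.49)(0.140)² + (2.10)(0.147)² = 0.1139 kg·m²; I_f = 0.1370 + 0.1139 = 0.2509 kg·m².
ω_f = I_p ω_i / I_f = (0.1370)(3.88) / 0.2509 = 2.119 rad/s.
KE_i = ½(0.1370)(3.880 rad/s)² = 1.031 J; KE_f = ½(0.2509)(2.119)² = 0.5631 J.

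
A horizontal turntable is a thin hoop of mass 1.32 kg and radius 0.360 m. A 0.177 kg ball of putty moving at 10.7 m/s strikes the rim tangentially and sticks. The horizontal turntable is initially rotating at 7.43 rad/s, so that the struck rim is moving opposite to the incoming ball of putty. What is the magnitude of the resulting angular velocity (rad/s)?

|ω_f| ≈ 3.04 rad/s

The axle reaction passes through the axle and exerts no torque about it; angular momentum about the axle is conserved through the impact.
I_p = (1.32)(0.360)² = 0.1711 kg·m². Taking the sense of the ball of putty's angular momentum as positive, L_{ball} = m v R = (0.177)(10.7)(0.360) = 0.6818 kg·m²/s.
L_i = −I_p ω_p + m v R = −(0.1711)(7.43) + 0.6818 = -0.5893 kg·m²/s.
After sticking, I_f = I_p + m R² = 0.1711 + (0.177)(0.360)² = 0.1940 kg·m².
ω_f = L_i / I_f = -0.5893 / 0.1940 = -3.037 rad/s.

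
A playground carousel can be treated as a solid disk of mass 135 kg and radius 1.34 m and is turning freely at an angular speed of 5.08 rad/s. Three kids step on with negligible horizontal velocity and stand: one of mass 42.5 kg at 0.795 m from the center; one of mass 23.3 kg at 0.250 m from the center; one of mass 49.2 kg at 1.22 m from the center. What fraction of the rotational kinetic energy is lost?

The added mass arrives with no angular momentum about the center, and any external torque about the center is negligible, so the system's angular momentum is conserved.
I_p = ½(135)(1.34)² = 121.2 kg·m².
Added inertia Σmr² = (42.5)(0.795)² + (23.3)(0.250)² + (49.2)(1.22)² = 101.5 kg·m²; I_f = 121.2 + 101.5 = 222.7 kg·m².
ω_f = I_p ω_i / I_f = (121.2)(5.08) / 222.7 = 2.764 rad/s.
KE_i = ½(121.2)(5.080 rad/s)² = 1564 J; KE_f = ½(222.7)(2.764)² = 851.0 J.
Fraction lost = 0.4559.

fraction ≈ 0.456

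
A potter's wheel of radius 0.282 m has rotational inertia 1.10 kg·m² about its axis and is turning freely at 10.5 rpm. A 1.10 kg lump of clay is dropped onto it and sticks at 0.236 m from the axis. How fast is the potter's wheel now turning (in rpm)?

ω_f ≈ 9.95 rpm

No external torque acts about the axis; L_before = L_after.
Added inertia Σmr² = (1.10)(0.236)² = 0.06127 kg·m²; I_f = 1.100 + 0.06127 = 1.161 kg·m².
ω_f = I_p ω_i / I_f = (1.100)(10.5) / 1.161 = 9.946 rpm.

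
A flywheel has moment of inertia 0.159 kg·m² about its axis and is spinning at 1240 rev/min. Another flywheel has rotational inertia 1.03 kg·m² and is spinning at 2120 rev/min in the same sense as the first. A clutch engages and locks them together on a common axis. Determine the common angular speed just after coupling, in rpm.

No external torque acts about the common axis, so total angular momentum is conserved.
Taking A's sense as positive: L = (0.1590)(1240) + (1.030)(2120) = 2381 kg·m²·rpm.
Combined I = 0.1590 + 1.030 = 1.189 kg·m².
ω_f = L / I = 2381 / 1.189 = 2002 rpm.

|ω_f| ≈ 2000 rpm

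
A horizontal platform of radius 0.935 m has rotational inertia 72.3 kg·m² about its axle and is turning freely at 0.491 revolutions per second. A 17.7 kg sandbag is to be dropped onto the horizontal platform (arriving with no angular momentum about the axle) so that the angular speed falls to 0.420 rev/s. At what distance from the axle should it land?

No external torque acts about the axle; L_before = L_after.
I_p ω_i = (I_p + m r²) ω_f ⇒ m r² = I_p(ω_i/ω_f − 1) = 72.30(0.491/0.420 − 1) = 12.22 kg·m².
r = √(12.22/17.7) = 0.8310 m.

r ≈ 0.831 m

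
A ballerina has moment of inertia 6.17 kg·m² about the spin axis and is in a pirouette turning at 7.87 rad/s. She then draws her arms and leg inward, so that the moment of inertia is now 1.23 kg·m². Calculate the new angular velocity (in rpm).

ω₂ ≈ 377 rpm

Angular momentum about the spin axis is conserved since the torque about it is zero.
ω₂ = I₁ω₁ / I₂ = (6.170)(7.87 rad/s) / (1.230) = 39.48 rad/s = 377.0 rpm.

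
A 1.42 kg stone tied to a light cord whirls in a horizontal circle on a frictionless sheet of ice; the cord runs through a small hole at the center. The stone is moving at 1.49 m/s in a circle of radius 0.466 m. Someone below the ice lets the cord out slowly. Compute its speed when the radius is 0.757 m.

The only horizontal force on the mass is along the cord (radial), so it exerts no torque about the hole and angular momentum m v r is conserved.
v₂ = v₁ r₁ / r₂ = (1.49)(0.466) / (0.757) = 0.9172 m/s.

v₂ ≈ 0.917 m/s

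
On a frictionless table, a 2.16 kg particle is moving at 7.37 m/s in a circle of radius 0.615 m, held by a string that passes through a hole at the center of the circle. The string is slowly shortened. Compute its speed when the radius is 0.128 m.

Central (radial) force ⇒ zero torque about the center ⇒ m v r is constant.
v₂ = v₁ r₁ / r₂ = (7.37)(0.615) / (0.128) = 35.41 m/s.

v₂ ≈ 35.4 m/s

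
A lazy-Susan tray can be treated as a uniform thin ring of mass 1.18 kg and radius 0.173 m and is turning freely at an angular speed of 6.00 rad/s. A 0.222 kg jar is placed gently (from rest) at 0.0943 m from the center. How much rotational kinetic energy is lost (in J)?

energy lost ≈ 0.0337 J

No external torque acts about the center; L_before = L_after.
I_p = (1.18)(0.173)² = 0.03532 kg·m².
Added inertia Σmr² = (0.222)(0.0943)² = 0.001974 kg·m²; I_f = 0.03532 + 0.001974 = 0.03729 kg·m².
ω_f = I_p ω_i / I_f = (0.03532)(6.00) / 0.03729 = 5.682 rad/s.
KE_i = ½(0.03532)(6.000 rad/s)² = 0.6357 J; KE_f = ½(0.03729)(5.682)² = 0.6020 J.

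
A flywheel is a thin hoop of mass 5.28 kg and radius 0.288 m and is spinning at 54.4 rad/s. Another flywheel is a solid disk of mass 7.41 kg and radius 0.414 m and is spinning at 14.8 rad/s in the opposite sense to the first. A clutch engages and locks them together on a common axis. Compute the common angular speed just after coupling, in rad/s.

|ω_f| ≈ 13.4 rad/s

The coupling torques are internal; angular momentum about the shared axis is conserved.
Moments of inertia: I_A = (5.28)(0.288)² = 0.4379 kg·m²; I_B = ½(7.41)(0.414)² = 0.6350 kg·m².
Taking A's sense as positive: L = (0.4379)(54.4) − (0.6350)(14.8) = 14.43 kg·m²·rad/s.
Combined I = 0.4379 + 0.6350 = 1.073 kg·m².
ω_f = L / I = 14.43 / 1.073 = 13.44 rad/s.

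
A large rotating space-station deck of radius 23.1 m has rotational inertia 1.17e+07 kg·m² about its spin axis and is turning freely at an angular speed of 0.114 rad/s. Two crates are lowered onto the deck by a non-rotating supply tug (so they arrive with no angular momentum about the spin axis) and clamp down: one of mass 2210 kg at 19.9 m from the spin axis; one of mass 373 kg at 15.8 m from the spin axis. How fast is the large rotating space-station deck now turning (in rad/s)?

No external torque acts about the spin axis; L_before = L_after.
Added inertia Σmr² = (2210)(19.9)² + (373)(15.8)² = 9.683e+05 kg·m²; I_f = 1.170e+07 + 9.683e+05 = 1.267e+07 kg·m².
ω_f = I_p ω_i / I_f = (1.170e+07)(0.114) / 1.267e+07 = 0.1053 rad/s.

ω_f ≈ 0.105 rad/s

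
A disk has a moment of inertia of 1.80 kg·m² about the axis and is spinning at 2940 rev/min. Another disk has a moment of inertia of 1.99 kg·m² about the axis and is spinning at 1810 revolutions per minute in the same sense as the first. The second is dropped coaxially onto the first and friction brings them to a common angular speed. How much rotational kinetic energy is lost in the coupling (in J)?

No external torque acts about the common axis, so total angular momentum is conserved.
Taking A's sense as positive: L = (1.800)(2940) + (1.990)(1810) = 8894 kg·m²·rpm.
Combined I = 1.800 + 1.990 = 3.790 kg·m².
ω_f = L / I = 8894 / 3.790 = 2347 rpm.
KE_i = ½ΣIω² = 1.211e+05 J; KE_f = ½(3.790)(245.7)² = 1.144e+05 J.

ΔKE lost ≈ 6620 J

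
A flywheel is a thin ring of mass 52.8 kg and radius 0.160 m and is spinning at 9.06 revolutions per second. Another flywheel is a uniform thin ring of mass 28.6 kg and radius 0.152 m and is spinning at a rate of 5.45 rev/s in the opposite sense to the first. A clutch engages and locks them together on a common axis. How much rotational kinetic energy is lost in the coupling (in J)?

ΔKE lost ≈ 1840 J

No external torque acts about the common axis, so total angular momentum is conserved.
Moments of inertia: I_A = (52.8)(0.160)² = 1.352 kg·m²; I_B = (28.6)(0.152)² = 0.6608 kg·m².
Taking A's sense as positive: L = (1.352)(9.06) − (0.6608)(5.45) = 8.645 kg·m²·rev/s.
Combined I = 1.352 + 0.6608 = 2.012 kg·m².
ω_f = L / I = 8.645 / 2.012 = 4.296 rev/s.
KE_i = ½ΣIω² = 2577 J; KE_f = ½(2.012)(26.99)² = 733.1 J.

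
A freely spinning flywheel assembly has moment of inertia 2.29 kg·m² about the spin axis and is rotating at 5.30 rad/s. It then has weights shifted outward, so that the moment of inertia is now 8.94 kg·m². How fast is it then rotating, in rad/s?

ω₂ ≈ 1.36 rad/s

Angular momentum about the spin axis is conserved since the torque about it is zero.
ω₂ = I₁ω₁ / I₂ = (2.290)(5.30 rad/s) / (8.940) = 1.358 rad/s.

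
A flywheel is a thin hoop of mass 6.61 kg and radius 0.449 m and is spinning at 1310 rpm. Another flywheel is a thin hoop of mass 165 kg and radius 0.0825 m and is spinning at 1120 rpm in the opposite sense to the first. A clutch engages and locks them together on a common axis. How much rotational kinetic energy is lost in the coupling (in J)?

No external torque acts about the common axis, so total angular momentum is conserved.
Moments of inertia: I_A = (6.61)(0.449)² = 1.333 kg·m²; I_B = (165)(0.0825)² = 1.123 kg·m².
Taking A's sense as positive: L = (1.333)(1310) − (1.123)(1120) = 487.9 kg·m²·rpm.
Combined I = 1.333 + 1.123 = 2.456 kg·m².
ω_f = L / I = 487.9 / 2.456 = 198.7 rpm.
KE_i = ½ΣIω² = 20260 J; KE_f = ½(2.456)(20.81)² = 531.5 J.

ΔKE lost ≈ 19700 J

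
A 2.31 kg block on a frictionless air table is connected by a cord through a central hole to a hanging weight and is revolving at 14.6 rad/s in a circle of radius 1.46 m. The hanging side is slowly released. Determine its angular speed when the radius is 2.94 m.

No torque about the axis ⇒ m r₁² ω₁ = m r₂² ω₂.
ω₂ = ω₁ (r₁/r₂)² = (14.6)(1.46/2.94)² = 3.601 rad/s.

ω₂ ≈ 3.60 rad/s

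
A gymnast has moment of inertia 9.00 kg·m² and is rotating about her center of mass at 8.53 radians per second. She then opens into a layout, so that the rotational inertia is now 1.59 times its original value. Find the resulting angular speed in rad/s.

ω₂ ≈ 5.36 rad/s

No external torque acts about the spin axis, so angular momentum is conserved.
I₂ = 1.59 × 9.00 = 14.31 kg·m².
ω₂ = I₁ω₁ / I₂ = (9.000)(8.53 rad/s) / (14.31) = 5.365 rad/s.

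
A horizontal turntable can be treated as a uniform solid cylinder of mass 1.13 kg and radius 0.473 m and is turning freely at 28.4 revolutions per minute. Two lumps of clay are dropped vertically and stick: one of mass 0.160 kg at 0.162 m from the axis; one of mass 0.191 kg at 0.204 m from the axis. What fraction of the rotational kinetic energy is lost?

No external torque acts about the axis; L_before = L_after.
I_p = ½(1.13)(0.473)² = 0.1264 kg·m².
Added inertia Σmr² = (0.160)(0.162)² + (0.191)(0.204)² = 0.01215 kg·m²; I_f = 0.1264 + 0.01215 = 0.1386 kg·m².
ω_f = I_p ω_i / I_f = (0.1264)(28.4) / 0.1386 = 25.91 rpm.
KE_i = ½(0.1264)(2.974 rad/s)² = 0.5590 J; KE_f = ½(0.1386)(2.713)² = 0.5100 J.
Fraction lost = 0.08767.

fraction ≈ 0.0877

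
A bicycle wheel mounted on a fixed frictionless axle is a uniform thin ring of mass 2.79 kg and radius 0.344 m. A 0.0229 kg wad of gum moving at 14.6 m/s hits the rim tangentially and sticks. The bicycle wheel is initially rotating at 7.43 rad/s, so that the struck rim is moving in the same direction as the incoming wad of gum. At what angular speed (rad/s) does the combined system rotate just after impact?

The axle reaction passes through the axle and exerts no torque about it; angular momentum about the axle is conserved through the impact.
I_p = (2.79)(0.344)² = 0.3302 kg·m². Taking the sense of the wad of gum's angular momentum as positive, L_{wad} = m v R = (0.0229)(14.6)(0.344) = 0.1150 kg·m²/s.
L_i = +I_p ω_p + m v R = +(0.3302)(7.43) + 0.1150 = 2.568 kg·m²/s.
After sticking, I_f = I_p + m R² = 0.3302 + (0.0229)(0.344)² = 0.3329 kg·m².
ω_f = L_i / I_f = 2.568 / 0.3329 = 7.715 rad/s.

|ω_f| ≈ 7.72 rad/s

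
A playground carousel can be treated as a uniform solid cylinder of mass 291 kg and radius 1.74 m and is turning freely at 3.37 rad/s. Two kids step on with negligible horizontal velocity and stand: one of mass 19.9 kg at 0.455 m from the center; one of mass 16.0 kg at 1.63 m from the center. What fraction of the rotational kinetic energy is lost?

fraction ≈ 0.0957

No external torque acts about the center; L_before = L_after.
I_p = ½(291)(1.74)² = 440.5 kg·m².
Added inertia Σmr² = (19.9)(0.455)² + (16.0)(1.63)² = 46.63 kg·m²; I_f = 440.5 + 46.63 = 487.1 kg·m².
ω_f = I_p ω_i / I_f = (440.5)(3.37) / 487.1 = 3.047 rad/s.
KE_i = ½(440.5)(3.370 rad/s)² = 2501 J; KE_f = ½(487.1)(3.047)² = 2262 J.
Fraction lost = 0.09572.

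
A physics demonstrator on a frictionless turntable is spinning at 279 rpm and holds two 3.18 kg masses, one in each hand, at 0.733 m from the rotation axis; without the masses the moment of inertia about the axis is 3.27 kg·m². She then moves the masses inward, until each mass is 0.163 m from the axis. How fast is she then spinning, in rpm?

ω₂ ≈ 543 rpm

No external torque acts about the spin axis, so angular momentum is conserved.
I₁ = 3.27 + 2(3.18)(0.733)² = 6.687 kg·m²; I₂ = 3.27 + 2(3.18)(0.163)² = 3.439 kg·m².
ω₂ = I₁ω₁ / I₂ = (6.687)(279 rpm) / (3.439) = 542.5 rpm.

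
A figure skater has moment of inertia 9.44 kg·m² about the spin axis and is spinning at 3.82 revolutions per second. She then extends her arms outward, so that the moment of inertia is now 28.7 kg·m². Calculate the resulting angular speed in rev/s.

Angular momentum about the spin axis is conserved since the torque about it is zero.
ω₂ = I₁ω₁ / I₂ = (9.440)(3.82 rev/s) / (28.70) = 1.256 rev/s.

ω₂ ≈ 1.26 rev/s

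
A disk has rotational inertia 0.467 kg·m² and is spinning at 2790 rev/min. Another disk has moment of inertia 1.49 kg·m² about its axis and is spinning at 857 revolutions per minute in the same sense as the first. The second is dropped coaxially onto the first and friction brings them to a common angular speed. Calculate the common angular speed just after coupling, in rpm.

No external torque acts about the common axis, so total angular momentum is conserved.
Taking A's sense as positive: L = (0.4670)(2790) + (1.490)(857) = 2580 kg·m²·rpm.
Combined I = 0.4670 + 1.490 = 1.957 kg·m².
ω_f = L / I = 2580 / 1.957 = 1318 rpm.

|ω_f| ≈ 1320 rpm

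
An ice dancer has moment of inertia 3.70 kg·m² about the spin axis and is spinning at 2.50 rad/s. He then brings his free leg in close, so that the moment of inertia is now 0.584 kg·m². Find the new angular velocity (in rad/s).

ω₂ ≈ 15.8 rad/s

Angular momentum about the spin axis is conserved since the torque about it is zero.
ω₂ = I₁ω₁ / I₂ = (3.700)(2.50 rad/s) / (0.5840) = 15.84 rad/s.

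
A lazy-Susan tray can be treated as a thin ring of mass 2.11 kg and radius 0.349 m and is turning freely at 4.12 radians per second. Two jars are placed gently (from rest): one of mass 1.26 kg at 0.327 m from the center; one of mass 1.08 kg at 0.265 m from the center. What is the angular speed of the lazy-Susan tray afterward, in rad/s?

No external torque acts about the center; L_before = L_after.
I_p = (2.11)(0.349)² = 0.2570 kg·m².
Added inertia Σmr² = (1.26)(0.327)² + (1.08)(0.265)² = 0.2106 kg·m²; I_f = 0.2570 + 0.2106 = 0.4676 kg·m².
ω_f = I_p ω_i / I_f = (0.2570)(4.12) / 0.4676 = 2.265 rad/s.

ω_f ≈ 2.26 rad/s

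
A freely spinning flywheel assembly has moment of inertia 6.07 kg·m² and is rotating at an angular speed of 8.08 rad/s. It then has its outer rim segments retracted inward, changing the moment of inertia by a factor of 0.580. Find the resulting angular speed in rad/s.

Angular momentum about the spin axis is conserved since the torque about it is zero.
I₂ = 0.580 × 6.07 = 3.521 kg·m².
ω₂ = I₁ω₁ / I₂ = (6.070)(8.08 rad/s) / (3.521) = 13.93 rad/s.

ω₂ ≈ 13.9 rad/s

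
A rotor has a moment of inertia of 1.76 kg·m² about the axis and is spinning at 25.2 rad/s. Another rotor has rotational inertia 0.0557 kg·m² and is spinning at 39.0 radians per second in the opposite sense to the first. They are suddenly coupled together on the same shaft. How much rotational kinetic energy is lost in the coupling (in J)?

ΔKE lost ≈ 111 J

No external torque acts about the common axis, so total angular momentum is conserved.
Taking A's sense as positive: L = (1.760)(25.2) − (0.05570)(39.0) = 42.18 kg·m²·rad/s.
Combined I = 1.760 + 0.05570 = 1.816 kg·m².
ω_f = L / I = 42.18 / 1.816 = 23.23 rad/s.
KE_i = ½ΣIω² = 601.2 J; KE_f = ½(1.816)(23.23)² = 489.9 J.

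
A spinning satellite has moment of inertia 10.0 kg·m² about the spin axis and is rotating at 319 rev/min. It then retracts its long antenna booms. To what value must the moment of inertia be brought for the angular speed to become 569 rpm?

With no external torque about the axis, L is conserved: I₁ω₁ = I₂ω₂.
I₂ = I₁ω₁ / ω₂ = (10.0)(319) / (569) = 5.606 kg·m².

I₂ ≈ 5.61 kg·m²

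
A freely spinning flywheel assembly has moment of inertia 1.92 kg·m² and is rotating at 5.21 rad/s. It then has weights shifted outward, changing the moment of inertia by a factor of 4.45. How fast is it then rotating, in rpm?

ω₂ ≈ 11.2 rpm

With no external torque about the axis, L is conserved: I₁ω₁ = I₂ω₂.
I₂ = 4.45 × 1.92 = 8.544 kg·m².
ω₂ = I₁ω₁ / I₂ = (1.920)(5.21 rad/s) / (8.544) = 1.171 rad/s = 11.18 rpm.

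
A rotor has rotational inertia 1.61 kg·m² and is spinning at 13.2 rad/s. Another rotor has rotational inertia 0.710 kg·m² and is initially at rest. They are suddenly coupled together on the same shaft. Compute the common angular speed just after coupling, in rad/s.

|ω_f| ≈ 9.16 rad/s

No external torque acts about the common axis, so total angular momentum is conserved.
Taking A's sense as positive: L = (1.610)(13.2) = 21.25 kg·m²·rad/s.
Combined I = 1.610 + 0.7100 = 2.320 kg·m².
ω_f = L / I = 21.25 / 2.320 = 9.160 rad/s.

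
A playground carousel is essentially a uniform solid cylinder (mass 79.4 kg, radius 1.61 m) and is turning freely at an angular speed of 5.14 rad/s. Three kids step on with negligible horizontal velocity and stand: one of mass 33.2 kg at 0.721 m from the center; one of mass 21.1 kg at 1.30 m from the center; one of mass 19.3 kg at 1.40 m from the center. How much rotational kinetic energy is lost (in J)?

energy lost ≈ 637 J

The added mass arrives with no angular momentum about the center, and any external torque about the center is negligible, so the system's angular momentum is conserved.
I_p = ½(79.4)(1.61)² = 102.9 kg·m².
Added inertia Σmr² = (33.2)(0.721)² + (21.1)(1.30)² + (19.3)(1.40)² = 90.75 kg·m²; I_f = 102.9 + 90.75 = 193.7 kg·m².
ω_f = I_p ω_i / I_f = (102.9)(5.14) / 193.7 = 2.731 rad/s.
KE_i = ½(102.9)(5.140 rad/s)² = 1359 J; KE_f = ½(193.7)(2.731)² = 722.4 J.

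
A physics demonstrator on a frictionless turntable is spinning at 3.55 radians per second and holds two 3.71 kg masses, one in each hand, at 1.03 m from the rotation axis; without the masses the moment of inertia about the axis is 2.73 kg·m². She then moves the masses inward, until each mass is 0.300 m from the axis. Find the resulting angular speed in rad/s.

ω₂ ≈ 11.1 rad/s

No external torque acts about the spin axis, so angular momentum is conserved.
I₁ = 2.73 + 2(3.71)(1.03)² = 10.60 kg·m²; I₂ = 2.73 + 2(3.71)(0.300)² = 3.398 kg·m².
ω₂ = I₁ω₁ / I₂ = (10.60)(3.55 rad/s) / (3.398) = 11.08 rad/s.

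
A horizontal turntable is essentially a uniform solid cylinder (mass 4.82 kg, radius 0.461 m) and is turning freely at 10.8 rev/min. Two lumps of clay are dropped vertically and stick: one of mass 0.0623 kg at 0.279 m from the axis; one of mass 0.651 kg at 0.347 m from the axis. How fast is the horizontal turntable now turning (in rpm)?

ω_f ≈ 9.29 rpm

The added mass arrives with no angular momentum about the axis, and any external torque about the axis is negligible, so the system's angular momentum is conserved.
I_p = ½(4.82)(0.461)² = 0.5122 kg·m².
Added inertia Σmr² = (0.0623)(0.279)² + (0.651)(0.347)² = 0.08324 kg·m²; I_f = 0.5122 + 0.08324 = 0.5954 kg·m².
ω_f = I_p ω_i / I_f = (0.5122)(10.8) / 0.5954 = 9.290 rpm.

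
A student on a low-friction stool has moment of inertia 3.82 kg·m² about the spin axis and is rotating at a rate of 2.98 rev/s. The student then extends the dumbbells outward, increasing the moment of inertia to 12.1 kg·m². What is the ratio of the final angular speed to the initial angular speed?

No external torque acts about the spin axis, so angular momentum is conserved.
ω₂/ω₁ = I₁/I₂ = 3.820 / 12.10 = 0.3157.

ω₂/ω₁ ≈ 0.316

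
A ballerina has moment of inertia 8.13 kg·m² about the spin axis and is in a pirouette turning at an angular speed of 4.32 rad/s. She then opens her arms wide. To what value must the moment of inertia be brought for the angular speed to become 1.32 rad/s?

With no external torque about the axis, L is conserved: I₁ω₁ = I₂ω₂.
I₂ = I₁ω₁ / ω₂ = (8.13)(4.32) / (1.32) = 26.61 kg·m².

I₂ ≈ 26.6 kg·m²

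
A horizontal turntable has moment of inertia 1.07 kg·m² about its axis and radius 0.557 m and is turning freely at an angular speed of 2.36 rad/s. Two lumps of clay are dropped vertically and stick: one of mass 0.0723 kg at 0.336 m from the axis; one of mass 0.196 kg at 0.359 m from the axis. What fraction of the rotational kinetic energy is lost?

fraction ≈ 0.0303

The added mass arrives with no angular momentum about the axis, and any external torque about the axis is negligible, so the system's angular momentum is conserved.
Added inertia Σmr² = (0.0723)(0.336)² + (0.196)(0.359)² = 0.03342 kg·m²; I_f = 1.070 + 0.03342 = 1.103 kg·m².
ω_f = I_p ω_i / I_f = (1.070)(2.36) / 1.103 = 2.289 rad/s.
KE_i = ½(1.070)(2.360 rad/s)² = 2.980 J; KE_f = ½(1.103)(2.289)² = 2.889 J.
Fraction lost = 0.03029.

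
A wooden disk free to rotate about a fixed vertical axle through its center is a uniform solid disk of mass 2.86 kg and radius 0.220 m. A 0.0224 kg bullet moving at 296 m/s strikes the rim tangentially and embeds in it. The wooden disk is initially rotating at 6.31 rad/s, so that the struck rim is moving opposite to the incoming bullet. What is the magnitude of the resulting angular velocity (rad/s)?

The axle reaction passes through the axle and exerts no torque about it; angular momentum about the axle is conserved through the impact.
I_p = ½(2.86)(0.220)² = 0.06921 kg·m². Taking the sense of the bullet's angular momentum as positive, L_{bullet} = m v R = (0.0224)(296)(0.220) = 1.459 kg·m²/s.
L_i = −I_p ω_p + m v R = −(0.06921)(6.31) + 1.459 = 1.022 kg·m²/s.
After sticking, I_f = I_p + m R² = 0.06921 + (0.0224)(0.220)² = 0.07030 kg·m².
ω_f = L_i / I_f = 1.022 / 0.07030 = 14.54 rad/s.

|ω_f| ≈ 14.5 rad/s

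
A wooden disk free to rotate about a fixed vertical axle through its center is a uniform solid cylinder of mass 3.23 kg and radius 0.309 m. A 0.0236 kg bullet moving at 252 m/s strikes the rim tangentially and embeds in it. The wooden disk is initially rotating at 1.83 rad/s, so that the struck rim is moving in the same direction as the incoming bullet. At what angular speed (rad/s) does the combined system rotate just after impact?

The axle reaction passes through the axle and exerts no torque about it; angular momentum about the axle is conserved through the impact.
I_p = ½(3.23)(0.309)² = 0.1542 kg·m². Taking the sense of the bullet's angular momentum as positive, L_{bullet} = m v R = (0.0236)(252)(0.309) = 1.838 kg·m²/s.
L_i = +I_p ω_p + m v R = +(0.1542)(1.83) + 1.838 = 2.120 kg·m²/s.
After sticking, I_f = I_p + m R² = 0.1542 + (0.0236)(0.309)² = 0.1565 kg·m².
ω_f = L_i / I_f = 2.120 / 0.1565 = 13.55 rad/s.

|ω_f| ≈ 13.5 rad/s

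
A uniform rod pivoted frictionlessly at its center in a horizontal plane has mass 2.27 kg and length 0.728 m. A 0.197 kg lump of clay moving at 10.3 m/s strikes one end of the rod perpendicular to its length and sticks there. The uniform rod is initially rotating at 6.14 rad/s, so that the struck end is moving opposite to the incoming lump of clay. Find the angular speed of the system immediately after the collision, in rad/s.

|ω_f| ≈ 0.974 rad/s

The axle reaction passes through the pivot and exerts no torque about it; angular momentum about the pivot is conserved through the impact.
I_p = (1/12)(2.27)(0.728)² = 0.1003 kg·m². Taking the sense of the lump of clay's angular momentum as positive, L_{lump} = m v R = (0.197)(10.3)(0.728/2) = 0.7386 kg·m²/s.
L_i = −I_p ω_p + m v R = −(0.1003)(6.14) + 0.7386 = 0.1230 kg·m²/s.
After sticking, I_f = I_p + m R² = 0.1003 + (0.197)(0.728/2)² = 0.1264 kg·m².
ω_f = L_i / I_f = 0.1230 / 0.1264 = 0.9736 rad/s.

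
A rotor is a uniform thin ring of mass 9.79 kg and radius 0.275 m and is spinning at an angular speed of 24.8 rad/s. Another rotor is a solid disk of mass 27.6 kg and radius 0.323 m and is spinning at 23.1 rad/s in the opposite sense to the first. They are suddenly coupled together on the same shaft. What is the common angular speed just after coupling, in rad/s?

|ω_f| ≈ 6.83 rad/s

The coupling torques are internal; angular momentum about the shared axis is conserved.
Moments of inertia: I_A = (9.79)(0.275)² = 0.7404 kg·m²; I_B = ½(27.6)(0.323)² = 1.440 kg·m².
Taking A's sense as positive: L = (0.7404)(24.8) − (1.440)(23.1) = -14.90 kg·m²·rad/s.
Combined I = 0.7404 + 1.440 = 2.180 kg·m².
ω_f = L / I = -14.90 / 2.180 = -6.833 rad/s.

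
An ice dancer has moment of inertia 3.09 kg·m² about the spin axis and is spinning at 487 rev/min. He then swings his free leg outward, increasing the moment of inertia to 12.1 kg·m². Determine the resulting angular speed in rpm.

ω₂ ≈ 124 rpm

No external torque acts about the spin axis, so angular momentum is conserved.
ω₂ = I₁ω₁ / I₂ = (3.090)(487 rpm) / (12.10) = 124.4 rpm.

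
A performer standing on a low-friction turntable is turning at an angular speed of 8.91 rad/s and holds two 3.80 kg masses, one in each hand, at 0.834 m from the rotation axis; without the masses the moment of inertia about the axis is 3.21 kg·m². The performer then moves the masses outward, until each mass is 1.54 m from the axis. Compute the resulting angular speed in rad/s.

No external torque acts about the spin axis, so angular momentum is conserved.
I₁ = 3.21 + 2(3.80)(0.834)² = 8.496 kg·m²; I₂ = 3.21 + 2(3.80)(1.54)² = 21.23 kg·m².
ω₂ = I₁ω₁ / I₂ = (8.496)(8.91 rad/s) / (21.23) = 3.565 rad/s.

ω₂ ≈ 3.57 rad/s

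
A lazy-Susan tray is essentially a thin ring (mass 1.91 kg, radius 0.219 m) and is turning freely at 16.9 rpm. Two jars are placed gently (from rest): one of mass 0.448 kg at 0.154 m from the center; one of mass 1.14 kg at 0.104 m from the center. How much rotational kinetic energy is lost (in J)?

No external torque acts about the center; L_before = L_after.
I_p = (1.91)(0.219)² = 0.09161 kg·m².
Added inertia Σmr² = (0.448)(0.154)² + (1.14)(0.104)² = 0.02296 kg·m²; I_f = 0.09161 + 0.02296 = 0.1146 kg·m².
ω_f = I_p ω_i / I_f = (0.09161)(16.9) / 0.1146 = 13.51 rpm.
KE_i = ½(0.09161)(1.770 rad/s)² = 0.1435 J; KE_f = ½(0.1146)(1.415)² = 0.1147 J.

energy lost ≈ 0.0287 J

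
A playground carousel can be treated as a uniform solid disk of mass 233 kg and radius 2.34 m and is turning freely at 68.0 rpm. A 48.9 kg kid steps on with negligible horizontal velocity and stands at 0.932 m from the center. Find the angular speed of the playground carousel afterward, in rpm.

No external torque acts about the center; L_before = L_after.
I_p = ½(233)(2.34)² = 637.9 kg·m².
Added inertia Σmr² = (48.9)(0.932)² = 42.48 kg·m²; I_f = 637.9 + 42.48 = 680.4 kg·m².
ω_f = I_p ω_i / I_f = (637.9)(68.0) / 680.4 = 63.75 rpm.

ω_f ≈ 63.8 rpm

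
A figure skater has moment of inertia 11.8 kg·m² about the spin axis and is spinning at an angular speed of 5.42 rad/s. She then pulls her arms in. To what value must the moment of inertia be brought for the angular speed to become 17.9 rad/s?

Angular momentum about the spin axis is conserved since the torque about it is zero.
I₂ = I₁ω₁ / ω₂ = (11.8)(5.42) / (17.9) = 3.573 kg·m².

I₂ ≈ 3.57 kg·m²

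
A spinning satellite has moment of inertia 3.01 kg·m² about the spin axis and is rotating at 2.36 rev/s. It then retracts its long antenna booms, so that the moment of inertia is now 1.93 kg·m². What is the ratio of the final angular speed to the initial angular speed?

ω₂/ω₁ ≈ 1.56

Angular momentum about the spin axis is conserved since the torque about it is zero.
ω₂/ω₁ = I₁/I₂ = 3.010 / 1.930 = 1.560.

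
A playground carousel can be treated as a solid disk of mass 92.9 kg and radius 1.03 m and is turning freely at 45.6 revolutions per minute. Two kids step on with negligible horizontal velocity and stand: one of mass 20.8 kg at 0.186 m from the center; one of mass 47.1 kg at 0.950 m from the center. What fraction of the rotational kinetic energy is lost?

fraction ≈ 0.467

No external torque acts about the center; L_before = L_after.
I_p = ½(92.9)(1.03)² = 49.28 kg·m².
Added inertia Σmr² = (20.8)(0.186)² + (47.1)(0.950)² = 43.23 kg·m²; I_f = 49.28 + 43.23 = 92.51 kg·m².
ω_f = I_p ω_i / I_f = (49.28)(45.6) / 92.51 = 24.29 rpm.
KE_i = ½(49.28)(4.775 rad/s)² = 561.8 J; KE_f = ½(92.51)(2.544)² = 299.3 J.
Fraction lost = 0.4673.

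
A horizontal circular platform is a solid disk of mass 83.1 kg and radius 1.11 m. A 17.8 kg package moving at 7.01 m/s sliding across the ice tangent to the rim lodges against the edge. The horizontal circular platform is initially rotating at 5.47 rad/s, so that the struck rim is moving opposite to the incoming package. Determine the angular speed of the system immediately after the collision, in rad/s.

About the central axle the impulsive forces during the collision are internal, so angular momentum about that axis is conserved.
I_p = ½(83.1)(1.11)² = 51.19 kg·m². Taking the sense of the package's angular momentum as positive, L_{package} = m v R = (17.8)(7.01)(1.11) = 138.5 kg·m²/s.
L_i = −I_p ω_p + m v R = −(51.19)(5.47) + 138.5 = -141.5 kg·m²/s.
After sticking, I_f = I_p + m R² = 51.19 + (17.8)(1.11)² = 73.13 kg·m².
ω_f = L_i / I_f = -141.5 / 73.13 = -1.935 rad/s.

|ω_f| ≈ 1.94 rad/s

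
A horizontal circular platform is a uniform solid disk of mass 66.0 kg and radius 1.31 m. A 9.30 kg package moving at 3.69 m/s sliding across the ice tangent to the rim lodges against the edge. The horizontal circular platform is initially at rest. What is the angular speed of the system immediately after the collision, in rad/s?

|ω_f| ≈ 0.619 rad/s

The axle reaction passes through the central axle and exerts no torque about it; angular momentum about the central axle is conserved through the impact.
I_p = ½(66.0)(1.31)² = 56.63 kg·m². Taking the sense of the package's angular momentum as positive, L_{package} = m v R = (9.30)(3.69)(1.31) = 44.96 kg·m²/s.
L_i = 0 + 44.96 = 44.96 kg·m²/s.
After sticking, I_f = I_p + m R² = 56.63 + (9.30)(1.31)² = 72.59 kg·m².
ω_f = L_i / I_f = 44.96 / 72.59 = 0.6193 rad/s.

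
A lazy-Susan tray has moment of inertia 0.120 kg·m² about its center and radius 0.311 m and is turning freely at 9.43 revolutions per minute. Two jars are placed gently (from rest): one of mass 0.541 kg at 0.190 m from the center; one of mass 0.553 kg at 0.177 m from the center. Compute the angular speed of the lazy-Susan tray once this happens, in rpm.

No external torque acts about the center; L_before = L_after.
Added inertia Σmr² = (0.541)(0.190)² + (0.553)(0.177)² = 0.03686 kg·m²; I_f = 0.1200 + 0.03686 = 0.1569 kg·m².
ω_f = I_p ω_i / I_f = (0.1200)(9.43) / 0.1569 = 7.214 rpm.

ω_f ≈ 7.21 rpm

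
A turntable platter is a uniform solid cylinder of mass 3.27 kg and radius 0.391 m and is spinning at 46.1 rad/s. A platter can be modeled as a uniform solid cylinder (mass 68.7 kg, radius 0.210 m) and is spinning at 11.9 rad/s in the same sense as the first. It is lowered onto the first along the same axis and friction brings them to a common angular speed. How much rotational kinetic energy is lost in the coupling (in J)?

The coupling torques are internal; angular momentum about the shared axis is conserved.
Moments of inertia: I_A = ½(3.27)(0.391)² = 0.2500 kg·m²; I_B = ½(68.7)(0.210)² = 1.515 kg·m².
Taking A's sense as positive: L = (0.2500)(46.1) + (1.515)(11.9) = 29.55 kg·m²·rad/s.
Combined I = 0.2500 + 1.515 = 1.765 kg·m².
ω_f = L / I = 29.55 / 1.765 = 16.74 rad/s.
KE_i = ½ΣIω² = 372.9 J; KE_f = ½(1.765)(16.74)² = 247.4 J.

ΔKE lost ≈ 125 J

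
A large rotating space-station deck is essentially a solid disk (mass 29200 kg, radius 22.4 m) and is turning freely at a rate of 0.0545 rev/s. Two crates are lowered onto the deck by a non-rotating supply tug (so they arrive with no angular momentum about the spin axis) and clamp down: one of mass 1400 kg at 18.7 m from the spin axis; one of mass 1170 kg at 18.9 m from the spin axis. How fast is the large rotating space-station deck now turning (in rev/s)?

No external torque acts about the spin axis; L_before = L_after.
I_p = ½(29200)(22.4)² = 7.326e+06 kg·m².
Added inertia Σmr² = (1400)(18.7)² + (1170)(18.9)² = 9.075e+05 kg·m²; I_f = 7.326e+06 + 9.075e+05 = 8.233e+06 kg·m².
ω_f = I_p ω_i / I_f = (7.326e+06)(0.0545) / 8.233e+06 = 0.04849 rev/s.

ω_f ≈ 0.0485 rev/s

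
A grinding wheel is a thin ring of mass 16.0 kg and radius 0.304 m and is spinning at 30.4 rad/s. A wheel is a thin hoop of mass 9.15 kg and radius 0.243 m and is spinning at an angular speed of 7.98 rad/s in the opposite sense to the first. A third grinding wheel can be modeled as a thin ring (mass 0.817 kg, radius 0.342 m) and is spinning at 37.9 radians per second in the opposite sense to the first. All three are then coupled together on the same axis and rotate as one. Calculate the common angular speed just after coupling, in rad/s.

|ω_f| ≈ 17.5 rad/s

No external torque acts about the common axis, so total angular momentum is conserved.
Moments of inertia: I_A = (16.0)(0.304)² = 1.479 kg·m²; I_B = (9.15)(0.243)² = 0.5403 kg·m²; I_C = (0.817)(0.342)² = 0.09556 kg·m².
Taking A's sense as positive: L = (1.479)(30.4) − (0.5403)(7.98) − (0.09556)(37.9) = 37.02 kg·m²·rad/s.
Combined I = 1.479 + 0.5403 + 0.09556 = 2.115 kg·m².
ω_f = L / I = 37.02 / 2.115 = 17.51 rad/s.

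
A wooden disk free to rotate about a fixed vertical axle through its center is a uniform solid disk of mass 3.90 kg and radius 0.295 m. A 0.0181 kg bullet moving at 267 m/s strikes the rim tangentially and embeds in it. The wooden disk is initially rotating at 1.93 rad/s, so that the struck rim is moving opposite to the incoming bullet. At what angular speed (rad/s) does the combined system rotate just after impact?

|ω_f| ≈ 6.41 rad/s

About the axle the impulsive forces during the collision are internal, so angular momentum about that axis is conserved.
I_p = ½(3.90)(0.295)² = 0.1697 kg·m². Taking the sense of the bullet's angular momentum as positive, L_{bullet} = m v R = (0.0181)(267)(0.295) = 1.426 kg·m²/s.
L_i = −I_p ω_p + m v R = −(0.1697)(1.93) + 1.426 = 1.098 kg·m²/s.
After sticking, I_f = I_p + m R² = 0.1697 + (0.0181)(0.295)² = 0.1713 kg·m².
ω_f = L_i / I_f = 1.098 / 0.1713 = 6.412 rad/s.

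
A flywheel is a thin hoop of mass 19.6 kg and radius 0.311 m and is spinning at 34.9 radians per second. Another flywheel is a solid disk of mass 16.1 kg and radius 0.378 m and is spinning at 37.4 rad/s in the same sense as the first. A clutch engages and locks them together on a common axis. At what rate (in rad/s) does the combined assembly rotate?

|ω_f| ≈ 35.8 rad/s

The coupling torques are internal; angular momentum about the shared axis is conserved.
Moments of inertia: I_A = (19.6)(0.311)² = 1.896 kg·m²; I_B = ½(16.1)(0.378)² = 1.150 kg·m².
Taking A's sense as positive: L = (1.896)(34.9) + (1.150)(37.4) = 109.2 kg·m²·rad/s.
Combined I = 1.896 + 1.150 = 3.046 kg·m².
ω_f = L / I = 109.2 / 3.046 = 35.84 rad/s.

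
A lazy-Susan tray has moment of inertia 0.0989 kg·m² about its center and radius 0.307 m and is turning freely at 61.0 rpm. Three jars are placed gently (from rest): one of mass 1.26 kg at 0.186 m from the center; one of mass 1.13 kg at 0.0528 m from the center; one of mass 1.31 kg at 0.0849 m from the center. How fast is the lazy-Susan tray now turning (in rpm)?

ω_f ≈ 38.9 rpm

The added mass arrives with no angular momentum about the center, and any external torque about the center is negligible, so the system's angular momentum is conserved.
Added inertia Σmr² = (1.26)(0.186)² + (1.13)(0.0528)² + (1.31)(0.0849)² = 0.05618 kg·m²; I_f = 0.09890 + 0.05618 = 0.1551 kg·m².
ω_f = I_p ω_i / I_f = (0.09890)(61.0) / 0.1551 = 38.90 rpm.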